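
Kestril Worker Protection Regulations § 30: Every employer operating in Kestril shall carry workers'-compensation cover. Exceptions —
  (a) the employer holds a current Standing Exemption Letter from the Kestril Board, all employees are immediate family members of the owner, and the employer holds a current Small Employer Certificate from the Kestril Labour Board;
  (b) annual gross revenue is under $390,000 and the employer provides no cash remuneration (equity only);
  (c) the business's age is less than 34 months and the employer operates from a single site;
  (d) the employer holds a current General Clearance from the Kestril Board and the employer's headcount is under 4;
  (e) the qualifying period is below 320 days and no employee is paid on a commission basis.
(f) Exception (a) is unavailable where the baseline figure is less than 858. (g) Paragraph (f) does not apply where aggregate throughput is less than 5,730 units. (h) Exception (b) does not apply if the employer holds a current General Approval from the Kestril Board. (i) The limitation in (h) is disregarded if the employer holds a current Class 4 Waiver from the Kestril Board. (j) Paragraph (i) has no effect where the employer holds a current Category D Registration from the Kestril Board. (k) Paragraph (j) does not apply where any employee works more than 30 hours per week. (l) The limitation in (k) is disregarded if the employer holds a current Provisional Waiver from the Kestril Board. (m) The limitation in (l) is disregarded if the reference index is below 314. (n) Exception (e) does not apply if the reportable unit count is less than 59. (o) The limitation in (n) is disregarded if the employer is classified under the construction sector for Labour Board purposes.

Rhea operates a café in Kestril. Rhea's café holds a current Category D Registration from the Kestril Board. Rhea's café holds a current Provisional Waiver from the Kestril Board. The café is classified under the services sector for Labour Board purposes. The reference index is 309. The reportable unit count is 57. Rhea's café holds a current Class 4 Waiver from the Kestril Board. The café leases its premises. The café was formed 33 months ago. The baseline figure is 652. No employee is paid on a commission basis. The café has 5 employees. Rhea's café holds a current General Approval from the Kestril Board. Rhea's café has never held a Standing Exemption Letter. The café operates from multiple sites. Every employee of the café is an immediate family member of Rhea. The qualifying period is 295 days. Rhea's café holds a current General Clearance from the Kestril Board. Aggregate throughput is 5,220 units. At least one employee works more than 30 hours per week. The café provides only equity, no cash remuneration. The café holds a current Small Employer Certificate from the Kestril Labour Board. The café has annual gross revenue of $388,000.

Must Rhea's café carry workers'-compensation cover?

Exception (a) fails — there is no Standing Exemption Letter in force.
Exception (b)'s conditions are all satisfied: annual gross revenue is $388,000, under the $390,000 limit; remuneration is equity-only. Under paragraphs (h)–(m): (h) is engaged (a current General Approval is held), but is set aside by (i): (i) operates — a current Class 4 Waiver is held. (j) would limit (i) — a current Category D Registration is held — but (k) sets (j) aside: (k) is triggered — at least one employee exceeds 30 hours/week. (l) would limit (k) — a current Provisional Waiver is held — but (m) sets (l) aside: (m) operates — the reference index is 309, below the 314 limit. Exception (b) stands.
Exception (c) fails — the employer operates from multiple sites.
Exception (d) does not apply: the employer's headcount is 5, not under 4.
Exception (e) is satisfied on its face — the qualifying period is 295 days, below the 320 days limit; no employee is paid on commission. But: (n) operates against (e): the reportable unit count is 57, less than the 59 limit. (o) is not triggered (the café is classified under the services sector), so (n) stands. (e) is therefore removed.

No — exception (b) applies; Rhea's café is not required to carry workers'-compensation cover.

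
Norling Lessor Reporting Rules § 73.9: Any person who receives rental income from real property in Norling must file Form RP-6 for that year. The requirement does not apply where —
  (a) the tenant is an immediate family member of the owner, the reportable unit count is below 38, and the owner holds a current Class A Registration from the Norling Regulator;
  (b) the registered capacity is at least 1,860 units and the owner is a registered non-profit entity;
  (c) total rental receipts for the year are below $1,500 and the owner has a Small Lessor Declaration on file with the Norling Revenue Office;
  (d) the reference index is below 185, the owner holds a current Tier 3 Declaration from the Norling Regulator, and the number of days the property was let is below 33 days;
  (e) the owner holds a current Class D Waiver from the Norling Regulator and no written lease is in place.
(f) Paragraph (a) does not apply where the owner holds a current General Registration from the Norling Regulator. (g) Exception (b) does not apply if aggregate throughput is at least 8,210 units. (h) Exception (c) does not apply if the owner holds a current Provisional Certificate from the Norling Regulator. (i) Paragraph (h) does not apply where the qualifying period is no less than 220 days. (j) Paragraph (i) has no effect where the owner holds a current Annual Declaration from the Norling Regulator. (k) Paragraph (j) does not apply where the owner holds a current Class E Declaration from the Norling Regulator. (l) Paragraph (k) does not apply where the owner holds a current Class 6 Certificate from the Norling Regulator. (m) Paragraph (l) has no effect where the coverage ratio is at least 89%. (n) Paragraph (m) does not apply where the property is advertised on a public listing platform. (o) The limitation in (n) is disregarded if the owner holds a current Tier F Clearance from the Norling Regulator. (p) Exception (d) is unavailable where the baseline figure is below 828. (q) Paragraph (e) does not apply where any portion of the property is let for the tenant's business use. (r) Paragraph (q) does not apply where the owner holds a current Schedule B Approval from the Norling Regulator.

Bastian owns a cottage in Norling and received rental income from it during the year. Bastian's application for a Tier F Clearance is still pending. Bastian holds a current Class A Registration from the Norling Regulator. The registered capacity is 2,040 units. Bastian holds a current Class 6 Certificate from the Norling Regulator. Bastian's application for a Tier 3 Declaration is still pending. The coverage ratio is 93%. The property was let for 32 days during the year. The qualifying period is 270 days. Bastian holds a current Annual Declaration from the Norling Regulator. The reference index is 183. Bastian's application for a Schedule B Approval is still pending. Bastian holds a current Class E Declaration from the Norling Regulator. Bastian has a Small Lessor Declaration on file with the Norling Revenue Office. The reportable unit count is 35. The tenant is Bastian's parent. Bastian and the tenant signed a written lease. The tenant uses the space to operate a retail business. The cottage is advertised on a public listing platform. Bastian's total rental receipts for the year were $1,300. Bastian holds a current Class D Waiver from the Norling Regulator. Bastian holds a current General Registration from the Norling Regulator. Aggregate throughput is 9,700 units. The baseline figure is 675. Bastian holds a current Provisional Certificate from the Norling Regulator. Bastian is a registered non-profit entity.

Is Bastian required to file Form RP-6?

Yes — Bastian must file Form RP-6.

Exception (a) is satisfied on its face — the tenant is an immediate family member; the reportable unit count is 35, below the 38 limit; a current Class A Registration is held. But applying paragraph (f): (f) operates against (a): a current General Registration is held. (a) is therefore removed.
Exception (b): the registered capacity is 2,040 units, meeting the 1,860 units threshold; Bastian is a registered non-profit — every condition holds. But applying paragraph (g): (g) applies — aggregate throughput is 9,700 units, meeting the 8,210 units threshold. (b) is therefore removed.
Exception (c): total rental receipts for the year are $1,300, below the $1,500 limit; a Small Lessor Declaration is on file — every condition holds. However, paragraphs (h)–(o) must be considered: (h) is triggered — a current Provisional Certificate is held. (i) would limit (h) — the qualifying period is 270 days, meeting the 220 days threshold — but (j) sets (i) aside: (j) is engaged — a current Annual Declaration is held. (k) would limit (j) — a current Class E Declaration is held — but (l) sets (k) aside: (l) operates — a current Class 6 Certificate is held. (m) operates (the coverage ratio is 93%, meeting the 89% threshold), but yields to (n): (n) operates against (m): the property is publicly advertised. (o), which would lift (n), is inapplicable — there is no Tier F Clearance in force. (c) is therefore removed.
Exception (d) requires that the owner holds a current Tier 3 Declaration from the Norling Regulator; but there is no Tier 3 Declaration in force, so (d) is unavailable.
Exception (e) requires that no written lease is in place; but a written lease is in place, so (e) is unavailable.
No exception applies. The general rule governs.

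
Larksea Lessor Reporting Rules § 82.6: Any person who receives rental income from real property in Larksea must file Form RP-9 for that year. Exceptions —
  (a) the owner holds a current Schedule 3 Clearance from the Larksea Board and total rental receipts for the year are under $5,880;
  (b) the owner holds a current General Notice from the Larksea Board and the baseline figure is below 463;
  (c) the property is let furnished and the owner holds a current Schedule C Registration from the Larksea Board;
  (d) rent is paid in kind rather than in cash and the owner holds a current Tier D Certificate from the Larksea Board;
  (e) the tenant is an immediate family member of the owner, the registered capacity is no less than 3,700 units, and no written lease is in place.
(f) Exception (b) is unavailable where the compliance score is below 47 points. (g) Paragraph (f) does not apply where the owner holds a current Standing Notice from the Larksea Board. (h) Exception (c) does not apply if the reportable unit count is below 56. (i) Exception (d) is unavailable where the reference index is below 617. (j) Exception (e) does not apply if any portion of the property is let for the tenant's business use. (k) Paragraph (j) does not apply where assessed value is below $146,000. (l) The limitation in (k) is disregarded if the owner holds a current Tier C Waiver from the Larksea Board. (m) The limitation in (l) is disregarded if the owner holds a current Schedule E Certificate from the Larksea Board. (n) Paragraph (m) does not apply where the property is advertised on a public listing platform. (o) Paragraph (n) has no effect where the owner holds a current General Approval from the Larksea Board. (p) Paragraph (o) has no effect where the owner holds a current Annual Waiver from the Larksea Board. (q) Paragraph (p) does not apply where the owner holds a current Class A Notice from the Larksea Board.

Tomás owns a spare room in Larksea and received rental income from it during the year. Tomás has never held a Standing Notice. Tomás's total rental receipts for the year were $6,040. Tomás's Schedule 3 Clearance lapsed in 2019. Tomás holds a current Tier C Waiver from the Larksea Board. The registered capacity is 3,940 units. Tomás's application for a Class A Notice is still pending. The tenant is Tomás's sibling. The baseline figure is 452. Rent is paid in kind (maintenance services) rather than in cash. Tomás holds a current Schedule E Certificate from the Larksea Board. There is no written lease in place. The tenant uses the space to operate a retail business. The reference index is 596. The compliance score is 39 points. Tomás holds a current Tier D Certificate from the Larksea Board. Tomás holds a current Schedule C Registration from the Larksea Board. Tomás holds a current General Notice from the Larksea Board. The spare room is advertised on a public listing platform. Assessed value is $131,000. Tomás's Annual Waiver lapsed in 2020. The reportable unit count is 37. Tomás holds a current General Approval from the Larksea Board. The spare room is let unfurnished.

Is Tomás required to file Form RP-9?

No — exception (e) applies; Tomás is not required to file Form RP-9.

Exception (a) fails — the Schedule 3 Clearance is not current.
Exception (b): a current General Notice is held; the baseline figure is 452, below the 463 limit — every condition holds. But applying paragraphs (f)–(g): (f) is engaged — the compliance score is 39 points, below the 47 points limit. (g) does not operate here (there is no Standing Notice in force), so (f) stands. So (b) is unavailable.
Exception (c) requires that the property is let furnished; but the property is let unfurnished, so (c) is unavailable.
Exception (d) is satisfied on its face — rent is paid in kind; a current Tier D Certificate is held. But: (i) is engaged — the reference index is 596, below the 617 limit. So (d) is unavailable.
Exception (e)'s conditions are all satisfied: the tenant is an immediate family member; the registered capacity is 3,940 units, meeting the 3,700 units threshold; there is no written lease. Considering the limiting provisions: (j) would limit (e) — the space is let for business use — but (k) sets (j) aside: (k) applies — assessed value is $131,000, below the $146,000 limit. (l) is triggered (a current Tier C Waiver is held), but yields to (m): (m) operates against (l): a current Schedule E Certificate is held. (n) would limit (m) — the property is publicly advertised — but (o) sets (n) aside: (o) is engaged — a current General Approval is held. (p), which would lift (o), is not engaged — no current Annual Waiver is held. So (e) applies.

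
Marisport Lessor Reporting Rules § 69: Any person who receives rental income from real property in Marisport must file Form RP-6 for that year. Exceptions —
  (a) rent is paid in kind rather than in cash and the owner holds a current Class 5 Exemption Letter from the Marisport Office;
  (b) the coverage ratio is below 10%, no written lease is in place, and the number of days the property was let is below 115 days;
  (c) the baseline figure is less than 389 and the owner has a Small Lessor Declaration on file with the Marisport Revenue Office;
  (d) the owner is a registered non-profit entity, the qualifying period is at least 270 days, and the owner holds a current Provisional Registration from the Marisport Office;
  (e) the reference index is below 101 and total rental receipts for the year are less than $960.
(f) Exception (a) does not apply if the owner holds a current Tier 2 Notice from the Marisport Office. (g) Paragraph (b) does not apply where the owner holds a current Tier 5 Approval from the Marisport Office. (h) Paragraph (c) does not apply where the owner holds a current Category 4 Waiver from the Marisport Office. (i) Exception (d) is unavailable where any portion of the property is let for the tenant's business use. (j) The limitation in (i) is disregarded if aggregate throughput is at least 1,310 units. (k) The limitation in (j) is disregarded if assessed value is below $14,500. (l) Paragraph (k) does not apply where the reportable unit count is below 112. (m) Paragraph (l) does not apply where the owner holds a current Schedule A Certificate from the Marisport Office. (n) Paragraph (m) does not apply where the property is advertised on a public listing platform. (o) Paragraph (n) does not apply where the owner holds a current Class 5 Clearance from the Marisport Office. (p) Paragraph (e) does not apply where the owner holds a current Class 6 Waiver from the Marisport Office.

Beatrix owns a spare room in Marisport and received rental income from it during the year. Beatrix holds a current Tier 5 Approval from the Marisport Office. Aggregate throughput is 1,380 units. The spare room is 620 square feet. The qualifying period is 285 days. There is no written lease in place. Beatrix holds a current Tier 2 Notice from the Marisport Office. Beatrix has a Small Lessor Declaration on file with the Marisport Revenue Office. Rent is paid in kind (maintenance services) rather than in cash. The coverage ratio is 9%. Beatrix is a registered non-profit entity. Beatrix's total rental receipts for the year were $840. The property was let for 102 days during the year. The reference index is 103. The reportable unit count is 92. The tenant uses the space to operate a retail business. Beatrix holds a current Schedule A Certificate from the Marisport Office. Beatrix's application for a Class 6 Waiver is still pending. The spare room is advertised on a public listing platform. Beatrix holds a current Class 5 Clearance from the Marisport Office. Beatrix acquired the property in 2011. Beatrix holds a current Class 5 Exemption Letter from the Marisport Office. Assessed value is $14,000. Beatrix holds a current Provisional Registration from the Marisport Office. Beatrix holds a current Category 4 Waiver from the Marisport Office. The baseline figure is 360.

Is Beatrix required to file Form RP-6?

Exception (a) is satisfied on its face — rent is paid in kind; a current Class 5 Exemption Letter is held. However, paragraph (f) must be considered: (f) operates against (a): a current Tier 2 Notice is held. So (a) is unavailable.
All of (b)'s requirements are met (the coverage ratio is 9%, below the 10% limit; there is no written lease; the number of days the property was let is 102 days, below the 115 days limit). However, paragraph (g) must be considered: (g) operates against (b): a current Tier 5 Approval is held. Exception (b) does not apply.
Exception (c): the baseline figure is 360, less than the 389 limit; a Small Lessor Declaration is on file — every condition holds. Turning to paragraph (h): (h) operates against (c): a current Category 4 Waiver is held. Exception (c) does not apply.
Exception (d): Beatrix is a registered non-profit; the qualifying period is 285 days, meeting the 270 days threshold; a current Provisional Registration is held — every condition holds. But applying paragraphs (i)–(o): (i) operates — the space is let for business use. (j) applies (aggregate throughput is 1,380 units, meeting the 1,310 units threshold), but yields to (k): (k) applies — assessed value is $14,000, below the $14,500 limit. (l) would limit (k) — the reportable unit count is 92, below the 112 limit — but (m) sets (l) aside: (m) operates — a current Schedule A Certificate is held. (n) would limit (m) — the property is publicly advertised — but (o) sets (n) aside: (o) operates — a current Class 5 Clearance is held. (d) is therefore removed.
Exception (e) does not apply: the reference index is 103, not below 101.
No exception displaces § 69.

Yes — Beatrix must file Form RP-6.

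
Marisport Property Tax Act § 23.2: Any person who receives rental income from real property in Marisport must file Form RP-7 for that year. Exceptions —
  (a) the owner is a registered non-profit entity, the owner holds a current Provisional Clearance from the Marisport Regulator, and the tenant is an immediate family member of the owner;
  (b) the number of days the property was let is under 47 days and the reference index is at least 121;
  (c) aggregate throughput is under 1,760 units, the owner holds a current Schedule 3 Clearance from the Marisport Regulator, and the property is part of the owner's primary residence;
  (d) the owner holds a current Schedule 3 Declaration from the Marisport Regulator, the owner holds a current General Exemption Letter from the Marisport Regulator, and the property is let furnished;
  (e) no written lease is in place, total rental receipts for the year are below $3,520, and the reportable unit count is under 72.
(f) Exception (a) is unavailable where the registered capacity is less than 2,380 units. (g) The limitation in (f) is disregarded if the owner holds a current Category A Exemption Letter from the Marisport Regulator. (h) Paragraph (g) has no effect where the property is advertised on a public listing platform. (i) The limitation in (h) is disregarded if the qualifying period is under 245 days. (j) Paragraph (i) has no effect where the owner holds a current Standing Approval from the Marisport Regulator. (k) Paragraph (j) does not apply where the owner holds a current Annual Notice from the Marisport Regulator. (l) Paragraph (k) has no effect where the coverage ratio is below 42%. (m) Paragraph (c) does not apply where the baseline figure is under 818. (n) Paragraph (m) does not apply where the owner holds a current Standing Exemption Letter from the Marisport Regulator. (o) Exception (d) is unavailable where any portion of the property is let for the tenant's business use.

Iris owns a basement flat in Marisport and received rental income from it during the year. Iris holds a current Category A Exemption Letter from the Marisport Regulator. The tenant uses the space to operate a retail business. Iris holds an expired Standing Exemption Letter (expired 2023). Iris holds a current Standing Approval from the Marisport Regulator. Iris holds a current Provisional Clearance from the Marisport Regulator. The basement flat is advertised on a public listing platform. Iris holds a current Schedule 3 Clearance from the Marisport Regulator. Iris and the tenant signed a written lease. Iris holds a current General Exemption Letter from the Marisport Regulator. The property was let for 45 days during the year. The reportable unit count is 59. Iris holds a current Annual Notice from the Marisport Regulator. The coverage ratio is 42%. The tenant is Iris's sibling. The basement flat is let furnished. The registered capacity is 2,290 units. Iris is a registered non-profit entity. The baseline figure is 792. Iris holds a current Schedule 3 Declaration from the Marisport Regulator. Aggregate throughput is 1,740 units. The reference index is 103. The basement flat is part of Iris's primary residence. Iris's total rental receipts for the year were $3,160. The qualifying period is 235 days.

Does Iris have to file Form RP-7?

No — exception (a) applies; Iris is not required to file Form RP-7.

Exception (a)'s conditions are all satisfied: Iris is a registered non-profit; a current Provisional Clearance is held; the tenant is an immediate family member. Applying paragraphs (f)–(l): (f) is engaged (the registered capacity is 2,290 units, less than the 2,380 units limit), but yields to (g): (g) is triggered — a current Category A Exemption Letter is held. (h) is engaged (the property is publicly advertised), but is set aside by (i): (i) applies — the qualifying period is 235 days, under the 245 days limit. (j) applies (a current Standing Approval is held), but is overridden by (k): (k) applies — a current Annual Notice is held. (l) is not engaged (the coverage ratio is 42%, not below 42%), so (k) stands. Exception (a) stands.
Exception (b) fails — the reference index is 103, short of 121.
Exception (c): aggregate throughput is 1,740 units, under the 1,760 units limit; a current Schedule 3 Clearance is held; the basement flat is part of the primary residence — every condition holds. But: (m) is engaged — the baseline figure is 792, under the 818 limit. (n) is inapplicable (the Standing Exemption Letter is not current), so (m) stands. Exception (c) does not apply.
Exception (d)'s conditions are all satisfied: a current Schedule 3 Declaration is held; a current General Exemption Letter is held; the property is let furnished. However, paragraph (o) must be considered: (o) operates — the space is let for business use. (d) is therefore removed.
Exception (e) does not apply: a written lease is in place.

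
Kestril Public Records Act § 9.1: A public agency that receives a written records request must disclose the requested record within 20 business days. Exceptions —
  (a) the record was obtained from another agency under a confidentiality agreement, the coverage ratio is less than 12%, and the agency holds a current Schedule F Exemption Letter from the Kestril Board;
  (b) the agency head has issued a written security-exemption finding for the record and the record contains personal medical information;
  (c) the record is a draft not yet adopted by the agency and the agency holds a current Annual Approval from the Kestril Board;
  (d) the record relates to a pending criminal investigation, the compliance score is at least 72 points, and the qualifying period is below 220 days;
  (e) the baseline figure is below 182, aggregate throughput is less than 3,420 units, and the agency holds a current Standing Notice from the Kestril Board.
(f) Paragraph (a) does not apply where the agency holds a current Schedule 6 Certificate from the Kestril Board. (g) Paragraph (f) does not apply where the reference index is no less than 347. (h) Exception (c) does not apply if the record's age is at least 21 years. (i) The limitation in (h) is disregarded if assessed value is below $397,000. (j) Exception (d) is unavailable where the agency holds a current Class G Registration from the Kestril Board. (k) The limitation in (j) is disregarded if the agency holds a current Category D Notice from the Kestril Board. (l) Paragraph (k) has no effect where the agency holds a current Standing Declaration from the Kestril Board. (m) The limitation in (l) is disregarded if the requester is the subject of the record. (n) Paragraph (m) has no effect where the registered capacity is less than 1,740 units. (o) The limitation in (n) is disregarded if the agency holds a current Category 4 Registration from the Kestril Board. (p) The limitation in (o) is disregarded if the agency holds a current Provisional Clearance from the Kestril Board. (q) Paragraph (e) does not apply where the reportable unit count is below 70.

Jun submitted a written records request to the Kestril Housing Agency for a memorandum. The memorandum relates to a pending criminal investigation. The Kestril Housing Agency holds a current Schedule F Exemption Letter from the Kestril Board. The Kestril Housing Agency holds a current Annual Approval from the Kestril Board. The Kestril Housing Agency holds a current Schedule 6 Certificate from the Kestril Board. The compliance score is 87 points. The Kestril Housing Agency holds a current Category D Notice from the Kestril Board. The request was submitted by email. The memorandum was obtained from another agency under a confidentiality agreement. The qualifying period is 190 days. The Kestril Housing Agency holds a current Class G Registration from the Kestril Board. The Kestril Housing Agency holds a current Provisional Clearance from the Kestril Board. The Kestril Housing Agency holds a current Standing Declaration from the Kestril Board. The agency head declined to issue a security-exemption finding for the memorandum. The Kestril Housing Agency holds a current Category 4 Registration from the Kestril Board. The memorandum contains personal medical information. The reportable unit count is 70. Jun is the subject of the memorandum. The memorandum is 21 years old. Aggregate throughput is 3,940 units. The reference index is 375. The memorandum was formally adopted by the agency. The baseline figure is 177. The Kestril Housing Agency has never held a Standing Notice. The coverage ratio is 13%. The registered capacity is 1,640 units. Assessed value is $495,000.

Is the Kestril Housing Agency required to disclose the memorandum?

Yes — the Kestril Housing Agency must disclose the memorandum.

Exception (a) requires that the coverage ratio is less than 12%; but the coverage ratio is 13%, not less than 12%, so (a) is unavailable.
Exception (b) does not apply: the agency head declined to issue a security-exemption finding.
Exception (c) requires that the record is a draft not yet adopted by the agency; but the memorandum has been formally adopted, so (c) is unavailable.
Exception (d)'s conditions are all satisfied: the memorandum relates to a pending investigation; the compliance score is 87 points, meeting the 72 points threshold; the qualifying period is 190 days, below the 220 days limit. But: (j) operates against (d): a current Class G Registration is held. (k) would limit (j) — a current Category D Notice is held — but (l) sets (k) aside: (l) is engaged — a current Standing Declaration is held. (m) would limit (l) — Jun is the subject of the memorandum — but (n) sets (m) aside: (n) is triggered — the registered capacity is 1,640 units, less than the 1,740 units limit. (o) would limit (n) — a current Category 4 Registration is held — but (p) sets (o) aside: (p) operates against (o): a current Provisional Clearance is held. Exception (d) does not apply.
Exception (e) fails — aggregate throughput is 3,940 units, not less than 3,420 units.
None of the exceptions is available; § 9.1 applies in full.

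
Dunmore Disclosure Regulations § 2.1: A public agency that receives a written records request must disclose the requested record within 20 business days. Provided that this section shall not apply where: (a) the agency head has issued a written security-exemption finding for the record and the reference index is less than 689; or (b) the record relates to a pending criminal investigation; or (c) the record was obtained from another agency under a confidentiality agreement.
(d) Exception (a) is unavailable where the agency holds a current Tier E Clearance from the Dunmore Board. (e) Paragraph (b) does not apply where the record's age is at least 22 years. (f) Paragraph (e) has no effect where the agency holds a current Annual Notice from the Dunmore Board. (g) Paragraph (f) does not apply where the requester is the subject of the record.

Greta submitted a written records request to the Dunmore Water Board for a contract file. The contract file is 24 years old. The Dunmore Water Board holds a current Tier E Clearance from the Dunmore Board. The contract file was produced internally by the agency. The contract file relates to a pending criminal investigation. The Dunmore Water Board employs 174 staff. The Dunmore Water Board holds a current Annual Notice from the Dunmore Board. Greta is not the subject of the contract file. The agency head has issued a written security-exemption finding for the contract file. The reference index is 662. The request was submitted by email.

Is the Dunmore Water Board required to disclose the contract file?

No — exception (b) applies; the Dunmore Water Board is not required to disclose the contract file.

All of (a)'s requirements are met (a written security-exemption finding has been issued; the reference index is 662, less than the 689 limit). But applying paragraph (d): (d) applies — a current Tier E Clearance is held. Exception (a) does not apply.
Exception (b): the contract file relates to a pending investigation — every condition holds. Applying paragraphs (e)–(g): (e) would limit (b) — the record's age is 24 years, meeting the 22 years threshold — but (f) sets (e) aside: (f) operates against (e): a current Annual Notice is held. (g) is inapplicable (Greta is not the subject of the contract file), so (f) stands. So (b) applies.
Exception (c) does not apply: the contract file was produced internally.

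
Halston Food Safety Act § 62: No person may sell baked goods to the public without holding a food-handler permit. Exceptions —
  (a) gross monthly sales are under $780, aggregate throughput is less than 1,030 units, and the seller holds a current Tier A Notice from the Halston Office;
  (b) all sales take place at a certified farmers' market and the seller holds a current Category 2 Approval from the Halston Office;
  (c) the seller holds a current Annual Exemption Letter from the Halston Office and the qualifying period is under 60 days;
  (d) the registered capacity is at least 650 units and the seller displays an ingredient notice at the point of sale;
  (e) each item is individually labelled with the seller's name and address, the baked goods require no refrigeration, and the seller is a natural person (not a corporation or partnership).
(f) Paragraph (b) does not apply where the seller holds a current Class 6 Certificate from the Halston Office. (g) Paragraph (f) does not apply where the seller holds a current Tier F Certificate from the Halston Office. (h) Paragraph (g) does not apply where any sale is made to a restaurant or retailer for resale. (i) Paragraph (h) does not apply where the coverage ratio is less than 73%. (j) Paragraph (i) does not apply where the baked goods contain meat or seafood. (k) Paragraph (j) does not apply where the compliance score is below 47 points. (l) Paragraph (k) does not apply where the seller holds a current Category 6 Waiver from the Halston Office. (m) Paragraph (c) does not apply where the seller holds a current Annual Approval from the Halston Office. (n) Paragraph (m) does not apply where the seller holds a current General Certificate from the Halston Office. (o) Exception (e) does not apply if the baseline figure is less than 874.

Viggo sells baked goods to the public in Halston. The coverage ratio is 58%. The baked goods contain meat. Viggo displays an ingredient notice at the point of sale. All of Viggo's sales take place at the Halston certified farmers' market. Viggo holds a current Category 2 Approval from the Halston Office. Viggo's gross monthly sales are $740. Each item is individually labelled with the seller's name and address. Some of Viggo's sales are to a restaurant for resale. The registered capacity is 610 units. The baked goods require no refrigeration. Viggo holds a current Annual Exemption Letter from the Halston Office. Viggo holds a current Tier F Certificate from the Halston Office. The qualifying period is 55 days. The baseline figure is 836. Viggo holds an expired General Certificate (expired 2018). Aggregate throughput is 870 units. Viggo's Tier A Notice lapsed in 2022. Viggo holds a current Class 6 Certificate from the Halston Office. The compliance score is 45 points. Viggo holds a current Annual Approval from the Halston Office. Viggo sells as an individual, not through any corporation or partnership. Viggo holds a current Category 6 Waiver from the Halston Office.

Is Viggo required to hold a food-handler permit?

Exception (a) requires that the seller holds a current Tier A Notice from the Halston Office; but there is no Tier A Notice in force, so (a) is unavailable.
Exception (b)'s conditions are all satisfied: all sales are at a certified farmers' market; a current Category 2 Approval is held. Turning to paragraphs (f)–(l): (f) operates — a current Class 6 Certificate is held. (g) is triggered (a current Tier F Certificate is held), but yields to (h): (h) operates against (g): some sales are to a restaurant for resale. (i) would limit (h) — the coverage ratio is 58%, less than the 73% limit — but (j) sets (i) aside: (j) operates against (i): the baked goods contain meat. (k) would limit (j) — the compliance score is 45 points, below the 47 points limit — but (l) sets (k) aside: (l) operates against (k): a current Category 6 Waiver is held. Exception (b) does not apply.
Exception (c): a current Annual Exemption Letter is held; the qualifying period is 55 days, under the 60 days limit — every condition holds. But: (m) is triggered — a current Annual Approval is held. (n) is not engaged (the General Certificate is not current), so (m) stands. Exception (c) does not apply.
Exception (d) requires that the registered capacity is at least 650 units; but the registered capacity is 610 units, short of 650 units, so (d) is unavailable.
Exception (e) is satisfied on its face — items are individually labelled; the baked goods are shelf-stable; the seller is a natural person. However, paragraph (o) must be considered: (o) operates against (e): the baseline figure is 836, less than the 874 limit. Exception (e) does not apply.
No exception applies. The general rule governs.

Yes — Viggo must hold a food-handler permit.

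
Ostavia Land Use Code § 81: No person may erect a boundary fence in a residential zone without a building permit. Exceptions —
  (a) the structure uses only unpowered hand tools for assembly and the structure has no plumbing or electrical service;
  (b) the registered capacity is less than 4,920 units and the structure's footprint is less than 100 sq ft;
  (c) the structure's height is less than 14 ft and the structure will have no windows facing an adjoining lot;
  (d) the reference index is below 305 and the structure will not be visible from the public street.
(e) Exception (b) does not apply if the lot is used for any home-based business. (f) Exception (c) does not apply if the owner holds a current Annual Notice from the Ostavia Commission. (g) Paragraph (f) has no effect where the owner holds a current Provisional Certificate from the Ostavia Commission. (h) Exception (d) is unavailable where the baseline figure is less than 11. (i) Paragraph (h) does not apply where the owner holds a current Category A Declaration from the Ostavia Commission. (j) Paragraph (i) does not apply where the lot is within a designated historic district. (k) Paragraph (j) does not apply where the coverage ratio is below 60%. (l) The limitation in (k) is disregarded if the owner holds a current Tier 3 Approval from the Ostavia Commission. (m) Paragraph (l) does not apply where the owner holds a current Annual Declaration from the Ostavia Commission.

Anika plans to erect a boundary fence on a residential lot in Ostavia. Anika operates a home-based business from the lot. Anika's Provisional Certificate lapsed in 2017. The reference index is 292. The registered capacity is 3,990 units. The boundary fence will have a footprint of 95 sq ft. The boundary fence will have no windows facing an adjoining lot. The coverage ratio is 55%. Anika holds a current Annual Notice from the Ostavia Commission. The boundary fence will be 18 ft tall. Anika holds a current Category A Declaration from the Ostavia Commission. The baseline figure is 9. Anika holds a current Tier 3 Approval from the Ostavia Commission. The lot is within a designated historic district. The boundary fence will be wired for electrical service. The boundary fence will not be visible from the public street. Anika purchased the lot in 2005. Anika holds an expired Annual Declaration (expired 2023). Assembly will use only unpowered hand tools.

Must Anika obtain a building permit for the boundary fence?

Yes — Anika must obtain a building permit.

Exception (a) does not apply: electrical service is planned.
All of (b)'s requirements are met (the registered capacity is 3,990 units, less than the 4,920 units limit; the structure's footprint is 95 sq ft, less than the 100 sq ft limit). But: (e) is triggered — a home-based business operates on the lot. (b) is therefore removed.
Exception (c) fails — the structure's height is 18 ft, not less than 14 ft.
Exception (d)'s conditions are all satisfied: the reference index is 292, below the 305 limit; the structure will not be visible from the street. Turning to paragraphs (h)–(m): (h) operates against (d): the baseline figure is 9, less than the 11 limit. (i) is triggered (a current Category A Declaration is held), but is itself disapplied by (j): (j) operates — the lot is in a historic district. (k) would limit (j) — the coverage ratio is 55%, below the 60% limit — but (l) sets (k) aside: (l) is engaged — a current Tier 3 Approval is held. (m) is not triggered (no current Annual Declaration is held), so (l) stands. Exception (d) does not apply.
Every exception is unavailable, so the rule governs.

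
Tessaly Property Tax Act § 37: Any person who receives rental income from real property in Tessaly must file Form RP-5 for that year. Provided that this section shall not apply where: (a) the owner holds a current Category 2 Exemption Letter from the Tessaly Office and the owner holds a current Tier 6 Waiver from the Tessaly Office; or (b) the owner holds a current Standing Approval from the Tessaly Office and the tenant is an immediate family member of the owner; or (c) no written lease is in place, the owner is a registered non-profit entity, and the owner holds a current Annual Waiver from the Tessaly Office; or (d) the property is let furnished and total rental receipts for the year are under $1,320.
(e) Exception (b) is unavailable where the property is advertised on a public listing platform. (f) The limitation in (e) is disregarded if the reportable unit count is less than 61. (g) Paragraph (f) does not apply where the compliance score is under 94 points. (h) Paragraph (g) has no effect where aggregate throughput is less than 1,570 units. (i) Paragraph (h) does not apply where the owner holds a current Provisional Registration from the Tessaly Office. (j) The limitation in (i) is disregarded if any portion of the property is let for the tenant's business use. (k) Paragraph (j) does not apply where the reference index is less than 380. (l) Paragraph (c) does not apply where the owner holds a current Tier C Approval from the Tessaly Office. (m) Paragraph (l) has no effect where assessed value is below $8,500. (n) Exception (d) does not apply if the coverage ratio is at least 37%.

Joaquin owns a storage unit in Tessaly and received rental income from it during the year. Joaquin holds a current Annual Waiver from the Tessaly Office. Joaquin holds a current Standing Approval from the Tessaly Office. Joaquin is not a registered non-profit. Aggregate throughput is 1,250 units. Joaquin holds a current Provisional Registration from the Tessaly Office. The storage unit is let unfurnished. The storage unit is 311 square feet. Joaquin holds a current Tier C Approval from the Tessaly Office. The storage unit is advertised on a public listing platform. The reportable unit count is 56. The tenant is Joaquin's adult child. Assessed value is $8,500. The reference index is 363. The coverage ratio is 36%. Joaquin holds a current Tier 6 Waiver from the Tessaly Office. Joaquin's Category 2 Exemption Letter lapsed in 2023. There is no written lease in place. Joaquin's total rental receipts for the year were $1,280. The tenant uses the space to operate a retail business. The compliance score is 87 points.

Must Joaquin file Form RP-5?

Exception (a) does not apply: the Category 2 Exemption Letter is not current.
Exception (b) is satisfied on its face — a current Standing Approval is held; the tenant is an immediate family member. Turning to paragraphs (e)–(k): (e) applies — the property is publicly advertised. (f) would limit (e) — the reportable unit count is 56, less than the 61 limit — but (g) sets (f) aside: (g) operates against (f): the compliance score is 87 points, under the 94 points limit. (h) would limit (g) — aggregate throughput is 1,250 units, less than the 1,570 units limit — but (i) sets (h) aside: (i) operates — a current Provisional Registration is held. (j) would limit (i) — the space is let for business use — but (k) sets (j) aside: (k) is triggered — the reference index is 363, less than the 380 limit. Exception (b) does not apply.
Exception (c) does not apply: Joaquin is not a registered non-profit.
Exception (d) does not apply: the property is let unfurnished.
No exception is made out. Joaquin falls within the general rule.

Yes — Joaquin must file Form RP-5.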